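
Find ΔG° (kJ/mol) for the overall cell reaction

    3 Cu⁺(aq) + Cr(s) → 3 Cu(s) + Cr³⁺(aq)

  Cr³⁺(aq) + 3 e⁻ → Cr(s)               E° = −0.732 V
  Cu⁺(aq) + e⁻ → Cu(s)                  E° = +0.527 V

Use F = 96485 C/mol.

−364 kJ/mol

In the reaction as written Cu⁺(aq) is reduced, so the Cu⁺/Cu couple is the cathode and Cr³⁺/Cr is the anode.
E°cell = +0.527 − (−0.732) = +1.259 V; balancing electrons gives n = 3.
ΔG° = −nFE°cell = −(3)(96485)(+1.259) J/mol = −364 kJ/mol.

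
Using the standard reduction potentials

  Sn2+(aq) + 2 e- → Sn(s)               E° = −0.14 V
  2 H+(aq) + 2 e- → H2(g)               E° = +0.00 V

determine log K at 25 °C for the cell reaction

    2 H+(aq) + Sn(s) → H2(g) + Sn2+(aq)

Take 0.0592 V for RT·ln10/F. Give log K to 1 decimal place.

log K = 4.7

The 2H⁺/H₂ couple is reduced (cathode); E°cell = +0.00 − (−0.14) = +0.14 V with n = 2.
At equilibrium E = 0, so log K = nE°cell / 0.0592 = (2)(+0.14) / 0.0592 = 4.7.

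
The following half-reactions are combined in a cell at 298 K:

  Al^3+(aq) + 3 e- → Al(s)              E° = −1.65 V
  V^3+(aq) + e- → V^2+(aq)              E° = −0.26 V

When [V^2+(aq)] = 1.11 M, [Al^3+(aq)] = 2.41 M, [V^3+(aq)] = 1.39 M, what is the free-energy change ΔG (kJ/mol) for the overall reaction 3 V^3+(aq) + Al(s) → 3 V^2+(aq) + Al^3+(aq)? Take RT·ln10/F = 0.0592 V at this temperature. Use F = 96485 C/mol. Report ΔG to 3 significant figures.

−402 kJ/mol

E°cell = −0.26 − (−1.65) = +1.39 V; the balanced reaction transfers n = 3 electrons.
Q = ([V^2+(aq)]^3·[Al^3+(aq)]) / [V^3+(aq)]^3 = 1.23, so log Q = 0.089 and E = +1.39 − (0.0592/3)(0.089) = +1.3882 V.
ΔG = −nFE = −(3)(96485)(+1.3882) J/mol = −402 kJ/mol.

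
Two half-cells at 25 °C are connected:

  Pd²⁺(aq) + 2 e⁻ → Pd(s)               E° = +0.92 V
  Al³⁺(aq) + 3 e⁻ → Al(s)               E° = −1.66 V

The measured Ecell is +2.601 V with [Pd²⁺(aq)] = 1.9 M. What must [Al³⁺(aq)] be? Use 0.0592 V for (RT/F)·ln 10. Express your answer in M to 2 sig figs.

The Pd²⁺/Pd couple has the larger reduction potential, so it is the cathode: E°cell = +0.92 − (−1.66) = +2.58 V and n = 6.
From the Nernst equation, log Q = n(E° − E)/0.0592 = 6·(+2.58 − (+2.601))/0.0592 = −2.128.
Balancing electrons gives 3 Pd²⁺(aq) + 2 Al(s) → 3 Pd(s) + 2 Al³⁺(aq); thus Q = [Al³⁺(aq)]^2 / [Pd²⁺(aq)]^3.
Solving for the unknown gives log [Al³⁺(aq)] = −0.646, so [Al³⁺(aq)] ≈ 0.23 M.

0.23 M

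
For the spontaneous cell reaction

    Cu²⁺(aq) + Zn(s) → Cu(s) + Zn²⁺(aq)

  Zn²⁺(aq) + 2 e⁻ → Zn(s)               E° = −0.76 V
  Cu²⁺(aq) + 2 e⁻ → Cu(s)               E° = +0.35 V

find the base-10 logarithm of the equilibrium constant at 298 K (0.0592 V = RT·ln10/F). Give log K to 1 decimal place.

The Cu²⁺/Cu couple is reduced (cathode); E°cell = +0.35 − (−0.76) = +1.11 V with n = 2.
At equilibrium E = 0, so log K = nE°cell / 0.0592 = (2)(+1.11) / 0.0592 = 37.5.

log K = 37.5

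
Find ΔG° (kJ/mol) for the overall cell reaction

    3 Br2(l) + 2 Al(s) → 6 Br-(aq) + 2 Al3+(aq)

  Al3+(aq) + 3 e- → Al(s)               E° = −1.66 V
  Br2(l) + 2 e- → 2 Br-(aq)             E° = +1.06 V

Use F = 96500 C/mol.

In the reaction as written Br2(l) is reduced, so the Br₂/Br⁻ couple is the cathode and Al³⁺/Al is the anode.
E°cell = +1.06 − (−1.66) = +2.72 V; balancing electrons gives n = 6.
ΔG° = −nFE°cell = −(6)(96500)(+2.72) J/mol = −1575 kJ/mol.

−1575 kJ/mol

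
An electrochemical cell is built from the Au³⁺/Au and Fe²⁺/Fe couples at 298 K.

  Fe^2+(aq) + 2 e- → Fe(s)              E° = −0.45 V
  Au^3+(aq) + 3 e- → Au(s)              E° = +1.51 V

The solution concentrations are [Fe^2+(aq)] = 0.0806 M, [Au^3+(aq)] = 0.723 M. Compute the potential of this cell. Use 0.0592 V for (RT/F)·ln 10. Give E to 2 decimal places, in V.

The Au³⁺/Au couple has the more positive E°, so it is the cathode; Fe²⁺/Fe is the anode.
E°cell = +1.51 − (−0.45) = +1.96 V, with n = 6 electrons transferred.
For the overall reaction 2 Au^3+(aq) + 3 Fe(s) → 2 Au(s) + 3 Fe^2+(aq), Q = [Fe^2+(aq)]^3 / [Au^3+(aq)]^2 = 0.001, giving log Q = −2.999.
By the Nernst equation, E = +1.96 − (0.0592/6)·(−2.999) = +1.99 V.

+1.99 V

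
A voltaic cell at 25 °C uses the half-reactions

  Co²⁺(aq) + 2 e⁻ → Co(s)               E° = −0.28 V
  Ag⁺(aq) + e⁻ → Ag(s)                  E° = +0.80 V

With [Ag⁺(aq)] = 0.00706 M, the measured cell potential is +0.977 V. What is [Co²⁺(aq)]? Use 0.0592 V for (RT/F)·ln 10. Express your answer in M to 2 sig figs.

0.15 M

With Ag⁺/Ag at the cathode and Co²⁺/Co at the anode, E°cell = +0.80 − (−0.28) = +1.08 V (n = 2).
From the Nernst equation, log Q = n(E° − E)/0.0592 = 2·(+1.08 − (+0.977))/0.0592 = 3.480.
The balanced reaction is 2 Ag⁺(aq) + Co(s) → 2 Ag(s) + Co²⁺(aq), so Q = [Co²⁺(aq)] / [Ag⁺(aq)]^2.
Solving for the unknown gives log [Co²⁺(aq)] = −0.822, so [Co²⁺(aq)] ≈ 0.15 M.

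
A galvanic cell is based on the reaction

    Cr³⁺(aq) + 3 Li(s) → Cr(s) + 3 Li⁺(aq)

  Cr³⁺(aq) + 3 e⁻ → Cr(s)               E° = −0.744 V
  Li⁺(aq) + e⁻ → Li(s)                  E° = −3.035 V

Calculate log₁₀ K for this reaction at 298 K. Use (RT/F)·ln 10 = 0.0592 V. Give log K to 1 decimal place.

log K = 116.1

The Cr³⁺/Cr couple is reduced (cathode); E°cell = −0.744 − (−3.035) = +2.291 V with n = 3.
At equilibrium E = 0, so log K = nE°cell / 0.0592 = (3)(+2.291) / 0.0592 = 116.1.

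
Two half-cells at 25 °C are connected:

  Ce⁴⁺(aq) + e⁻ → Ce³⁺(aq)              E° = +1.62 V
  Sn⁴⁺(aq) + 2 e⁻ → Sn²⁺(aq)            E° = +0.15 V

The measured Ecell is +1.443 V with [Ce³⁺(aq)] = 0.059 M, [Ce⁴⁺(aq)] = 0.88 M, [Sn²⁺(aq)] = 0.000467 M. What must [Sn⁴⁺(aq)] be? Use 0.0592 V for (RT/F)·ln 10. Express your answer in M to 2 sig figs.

The Ce⁴⁺/Ce³⁺ couple has the larger reduction potential, so it is the cathode: E°cell = +1.62 − (+0.15) = +1.47 V and n = 2.
Since E = E° − (0.0592/n)·log Q, log Q = n(E° − E)/0.0592 = 0.912.
The balanced reaction is 2 Ce⁴⁺(aq) + Sn²⁺(aq) → 2 Ce³⁺(aq) + Sn⁴⁺(aq), so Q = ([Ce³⁺(aq)]^2·[Sn⁴⁺(aq)]) / ([Ce⁴⁺(aq)]^2·[Sn²⁺(aq)]).
Substituting the known concentrations and solving, log [Sn⁴⁺(aq)] = −0.071 and [Sn⁴⁺(aq)] = 0.85 M.

0.85 M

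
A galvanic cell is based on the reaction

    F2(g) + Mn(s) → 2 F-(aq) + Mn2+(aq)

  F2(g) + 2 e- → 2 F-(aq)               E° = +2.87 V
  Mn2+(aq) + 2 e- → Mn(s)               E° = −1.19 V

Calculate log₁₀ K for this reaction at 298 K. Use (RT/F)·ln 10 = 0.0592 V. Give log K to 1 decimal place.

The F₂/F⁻ couple is reduced (cathode); E°cell = +2.87 − (−1.19) = +4.06 V with n = 2.
At equilibrium E = 0, so log K = nE°cell / 0.0592 = (2)(+4.06) / 0.0592 = 137.2.

log K = 137.2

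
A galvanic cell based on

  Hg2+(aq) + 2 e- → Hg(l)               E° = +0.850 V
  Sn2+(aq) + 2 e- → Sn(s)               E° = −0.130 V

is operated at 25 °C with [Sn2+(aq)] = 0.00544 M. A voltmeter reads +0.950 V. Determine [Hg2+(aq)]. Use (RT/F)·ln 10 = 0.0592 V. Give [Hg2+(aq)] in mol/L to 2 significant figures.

0.00053 M

The Hg²⁺/Hg couple has the larger reduction potential, so it is the cathode: E°cell = +0.850 − (−0.130) = +0.980 V and n = 2.
Rearranging E = E° − (0.0592/n)·log Q gives log Q = 2(+0.980 − (+0.950))/0.0592 = 1.014.
Balancing electrons gives Hg2+(aq) + Sn(s) → Hg(l) + Sn2+(aq); thus Q = [Sn2+(aq)] / [Hg2+(aq)].
Isolating [Hg2+(aq)] in Q = 10^{1.014} yields log [Hg2+(aq)] = −3.278, i.e. 0.00053 M.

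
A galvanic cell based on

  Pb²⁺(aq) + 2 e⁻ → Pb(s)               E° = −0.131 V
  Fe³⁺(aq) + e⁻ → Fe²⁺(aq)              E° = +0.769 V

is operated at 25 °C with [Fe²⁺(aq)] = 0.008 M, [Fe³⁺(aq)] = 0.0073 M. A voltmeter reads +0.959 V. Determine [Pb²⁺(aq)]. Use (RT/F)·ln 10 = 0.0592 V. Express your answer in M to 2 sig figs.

0.0085 M

The Fe³⁺/Fe²⁺ couple has the larger reduction potential, so it is the cathode: E°cell = +0.769 − (−0.131) = +0.900 V and n = 2.
Since E = E° − (0.0592/n)·log Q, log Q = n(E° − E)/0.0592 = −1.993.
The balanced reaction is 2 Fe³⁺(aq) + Pb(s) → 2 Fe²⁺(aq) + Pb²⁺(aq), so Q = ([Fe²⁺(aq)]^2·[Pb²⁺(aq)]) / [Fe³⁺(aq)]^2.
Isolating [Pb²⁺(aq)] in Q = 10^{−1.993} yields log [Pb²⁺(aq)] = −2.073, i.e. 0.0085 M.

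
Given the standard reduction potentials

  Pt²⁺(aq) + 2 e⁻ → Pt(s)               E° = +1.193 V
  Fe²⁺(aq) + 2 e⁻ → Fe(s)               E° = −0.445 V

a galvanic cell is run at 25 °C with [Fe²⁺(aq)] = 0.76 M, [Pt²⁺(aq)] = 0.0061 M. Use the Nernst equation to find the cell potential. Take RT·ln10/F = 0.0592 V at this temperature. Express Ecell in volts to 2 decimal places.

+1.58 V

The Pt²⁺/Pt couple has the more positive E°, so it is the cathode; Fe²⁺/Fe is the anode.
E°cell = +1.193 − (−0.445) = +1.638 V, with n = 2 electrons transferred.
For the overall reaction Pt²⁺(aq) + Fe(s) → Pt(s) + Fe²⁺(aq), Q = [Fe²⁺(aq)] / [Pt²⁺(aq)] = 125, giving log Q = 2.095.
By the Nernst equation, E = +1.638 − (0.0592/2)·(2.095) = +1.58 V.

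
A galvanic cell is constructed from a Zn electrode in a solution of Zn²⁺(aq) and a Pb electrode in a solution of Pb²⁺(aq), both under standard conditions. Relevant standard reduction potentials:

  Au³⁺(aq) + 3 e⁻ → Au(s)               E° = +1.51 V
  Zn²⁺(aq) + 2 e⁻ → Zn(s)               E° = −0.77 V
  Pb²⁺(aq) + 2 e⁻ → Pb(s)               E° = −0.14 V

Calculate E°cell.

+0.63 V

Of the two couples in this cell, the one with the more positive reduction potential is reduced at the cathode: here that is Pb²⁺/Pb (−0.14 V); Zn²⁺/Zn (−0.77 V) is the anode.
E°cell = E°(cathode) − E°(anode) = −0.14 − (−0.77) = +0.63 V.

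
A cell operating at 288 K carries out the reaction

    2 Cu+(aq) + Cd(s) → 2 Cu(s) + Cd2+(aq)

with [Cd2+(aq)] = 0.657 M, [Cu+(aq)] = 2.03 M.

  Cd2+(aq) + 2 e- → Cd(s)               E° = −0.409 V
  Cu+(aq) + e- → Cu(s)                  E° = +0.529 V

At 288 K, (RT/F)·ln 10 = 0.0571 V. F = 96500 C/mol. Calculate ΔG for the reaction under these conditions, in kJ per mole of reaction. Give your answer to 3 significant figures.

−185 kJ/mol

The standard cell potential is +0.529 − (−0.409) = +0.938 V, with n = 2 electrons in the balanced equation.
Q = [Cd2+(aq)] / [Cu+(aq)]^2 = 0.159, so log Q = −0.797 and E = +0.938 − (0.0571/2)(−0.797) = +0.9608 V.
Then ΔG = −nFE = −2 × 96500 × +0.9608 J/mol = −185 kJ/mol.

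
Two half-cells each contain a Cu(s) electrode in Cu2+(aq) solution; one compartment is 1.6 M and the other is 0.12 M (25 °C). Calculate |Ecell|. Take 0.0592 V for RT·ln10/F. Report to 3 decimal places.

0.033 V

For a concentration cell E°cell = 0, since both electrodes use the same couple.
The compartment with the higher Cu2+(aq) concentration (1.6 M) acts as the cathode; ions are reduced there and produced at the dilute (0.12 M) anode.
With n = 2, Ecell = −(0.0592/2)·log([dilute]/[conc]) = −(0.0592/2)·log(0.12/1.6) = +0.033 V.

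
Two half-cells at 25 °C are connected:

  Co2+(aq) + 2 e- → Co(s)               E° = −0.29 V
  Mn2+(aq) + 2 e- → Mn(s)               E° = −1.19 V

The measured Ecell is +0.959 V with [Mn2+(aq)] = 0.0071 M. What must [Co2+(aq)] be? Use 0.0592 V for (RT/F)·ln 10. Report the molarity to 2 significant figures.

The Co²⁺/Co couple has the larger reduction potential, so it is the cathode: E°cell = −0.29 − (−1.19) = +0.90 V and n = 2.
From the Nernst equation, log Q = n(E° − E)/0.0592 = 2·(+0.90 − (+0.959))/0.0592 = −1.993.
The balanced reaction is Co2+(aq) + Mn(s) → Co(s) + Mn2+(aq), so Q = [Mn2+(aq)] / [Co2+(aq)].
Isolating [Co2+(aq)] in Q = 10^{−1.993} yields log [Co2+(aq)] = −0.156, i.e. 0.70 M.

0.70 M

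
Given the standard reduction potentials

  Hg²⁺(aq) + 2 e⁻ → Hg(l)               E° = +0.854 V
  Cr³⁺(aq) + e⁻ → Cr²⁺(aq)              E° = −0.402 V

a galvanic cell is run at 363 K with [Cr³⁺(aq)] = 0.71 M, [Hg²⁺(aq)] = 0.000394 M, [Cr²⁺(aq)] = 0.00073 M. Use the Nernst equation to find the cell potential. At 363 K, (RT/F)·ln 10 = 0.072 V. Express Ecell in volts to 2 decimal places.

+0.92 V

Since E°(Hg²⁺/Hg) > E°(Cr³⁺/Cr²⁺), Hg²⁺/Hg serves as the cathode.
E°cell = +0.854 − (−0.402) = +1.256 V, with n = 2 electrons transferred.
For the overall reaction Hg²⁺(aq) + 2 Cr²⁺(aq) → Hg(l) + 2 Cr³⁺(aq), Q = [Cr³⁺(aq)]^2 / ([Hg²⁺(aq)]·[Cr²⁺(aq)]^2) = 2.4×10^9, giving log Q = 9.380.
E = E° − (0.072/n)·log Q = +1.256 − (0.072/2)(9.380) = +0.92 V.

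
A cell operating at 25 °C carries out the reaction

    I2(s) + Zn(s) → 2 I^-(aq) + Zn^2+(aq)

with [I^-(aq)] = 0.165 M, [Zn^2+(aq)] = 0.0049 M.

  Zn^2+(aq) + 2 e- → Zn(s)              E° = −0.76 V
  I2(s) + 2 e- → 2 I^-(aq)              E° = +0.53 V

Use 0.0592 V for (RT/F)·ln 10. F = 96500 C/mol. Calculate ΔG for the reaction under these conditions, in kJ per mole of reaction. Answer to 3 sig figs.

With I₂/I⁻ reduced at the cathode, E°cell = +0.53 − (−0.76) = +1.29 V and n = 2.
The reaction quotient is [I^-(aq)]^2·[Zn^2+(aq)] = 0.000133; by Nernst, E = +1.29 − (0.0592/2)(−3.875) = +1.4047 V.
ΔG = −nFE = −(2)(96500)(+1.4047) J/mol = −271 kJ/mol.

−271 kJ/mol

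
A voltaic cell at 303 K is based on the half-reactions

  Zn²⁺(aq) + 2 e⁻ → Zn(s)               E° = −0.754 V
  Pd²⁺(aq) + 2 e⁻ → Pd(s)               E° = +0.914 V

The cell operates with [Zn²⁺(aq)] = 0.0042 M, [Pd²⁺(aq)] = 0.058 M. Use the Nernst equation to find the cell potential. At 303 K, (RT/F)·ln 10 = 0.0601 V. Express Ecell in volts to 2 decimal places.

+1.70 V

Pd²⁺/Pd is reduced (cathode, E° = +0.914 V) and Zn²⁺/Zn is oxidized (anode).
E°cell = E°cat − E°an = +0.914 − (−0.754) = +1.668 V; n = 2.
The balanced reaction is Pd²⁺(aq) + Zn(s) → Pd(s) + Zn²⁺(aq), so Q = [Zn²⁺(aq)] / [Pd²⁺(aq)] = 0.0724 and log Q = −1.140.
E = E° − (0.0601/n)·log Q = +1.668 − (0.0601/2)(−1.140) = +1.70 V.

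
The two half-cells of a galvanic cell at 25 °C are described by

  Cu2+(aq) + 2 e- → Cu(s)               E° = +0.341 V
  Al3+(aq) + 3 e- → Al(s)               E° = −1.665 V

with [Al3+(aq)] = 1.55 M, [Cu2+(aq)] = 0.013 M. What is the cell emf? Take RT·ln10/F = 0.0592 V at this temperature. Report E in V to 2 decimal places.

The Cu²⁺/Cu couple has the more positive E°, so it is the cathode; Al³⁺/Al is the anode.
The standard potential is +0.341 − (−1.665) = +2.006 V and the balanced reaction transfers n = 6 electrons.
The balanced reaction is 3 Cu2+(aq) + 2 Al(s) → 3 Cu(s) + 2 Al3+(aq), so Q = [Al3+(aq)]^2 / [Cu2+(aq)]^3 = 1.09×10^6 and log Q = 6.039.
Applying E = E° − (RT ln10/nF)·log Q gives +2.006 − (0.0592/6)(6.039) = +1.95 V.

+1.95 V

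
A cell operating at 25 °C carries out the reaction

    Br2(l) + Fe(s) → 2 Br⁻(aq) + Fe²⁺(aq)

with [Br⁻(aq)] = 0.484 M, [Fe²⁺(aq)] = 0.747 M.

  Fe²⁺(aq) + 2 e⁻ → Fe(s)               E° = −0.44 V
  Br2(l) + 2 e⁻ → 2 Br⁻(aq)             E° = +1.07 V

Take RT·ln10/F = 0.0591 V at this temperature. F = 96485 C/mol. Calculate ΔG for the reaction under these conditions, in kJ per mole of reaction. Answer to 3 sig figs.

E°cell = +1.07 − (−0.44) = +1.51 V; the balanced reaction transfers n = 2 electrons.
Q = [Br⁻(aq)]^2·[Fe²⁺(aq)] = 0.175, so log Q = −0.757 and E = +1.51 − (0.0591/2)(−0.757) = +1.5324 V.
Finally ΔG = −nFE = −(2)(96485 C/mol)(+1.5324 V) = −296 kJ/mol.

−296 kJ/mol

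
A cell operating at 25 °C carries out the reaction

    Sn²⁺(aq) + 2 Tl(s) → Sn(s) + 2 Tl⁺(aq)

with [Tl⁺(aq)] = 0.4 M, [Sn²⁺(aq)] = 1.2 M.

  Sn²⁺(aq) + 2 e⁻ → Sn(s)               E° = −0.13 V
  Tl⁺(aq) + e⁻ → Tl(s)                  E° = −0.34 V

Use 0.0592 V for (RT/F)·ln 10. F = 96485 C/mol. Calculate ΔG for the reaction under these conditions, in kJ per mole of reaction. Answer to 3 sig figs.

E°cell = −0.13 − (−0.34) = +0.21 V; the balanced reaction transfers n = 2 electrons.
Here Q = [Tl⁺(aq)]^2 / [Sn²⁺(aq)] = 0.133 (log Q = −0.875), giving E = +0.21 − (0.0592/2)·(−0.875) = +0.2359 V.
ΔG = −nFE = −(2)(96485)(+0.2359) J/mol = −45.5 kJ/mol.

−45.5 kJ/mol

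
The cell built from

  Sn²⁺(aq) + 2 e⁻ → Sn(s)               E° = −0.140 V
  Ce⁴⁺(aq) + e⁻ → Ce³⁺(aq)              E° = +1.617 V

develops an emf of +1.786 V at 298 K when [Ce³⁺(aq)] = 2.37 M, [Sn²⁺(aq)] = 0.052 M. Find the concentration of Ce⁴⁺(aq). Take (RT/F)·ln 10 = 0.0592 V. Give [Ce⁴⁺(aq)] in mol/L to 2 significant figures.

1.7 M

The Ce⁴⁺/Ce³⁺ couple has the larger reduction potential, so it is the cathode: E°cell = +1.617 − (−0.140) = +1.757 V and n = 2.
Rearranging E = E° − (0.0592/n)·log Q gives log Q = 2(+1.757 − (+1.786))/0.0592 = −0.980.
For 2 Ce⁴⁺(aq) + Sn(s) → 2 Ce³⁺(aq) + Sn²⁺(aq), the reaction quotient is Q = ([Ce³⁺(aq)]^2·[Sn²⁺(aq)]) / [Ce⁴⁺(aq)]^2.
Substituting the known concentrations and solving, log [Ce⁴⁺(aq)] = 0.223 and [Ce⁴⁺(aq)] = 1.7 M.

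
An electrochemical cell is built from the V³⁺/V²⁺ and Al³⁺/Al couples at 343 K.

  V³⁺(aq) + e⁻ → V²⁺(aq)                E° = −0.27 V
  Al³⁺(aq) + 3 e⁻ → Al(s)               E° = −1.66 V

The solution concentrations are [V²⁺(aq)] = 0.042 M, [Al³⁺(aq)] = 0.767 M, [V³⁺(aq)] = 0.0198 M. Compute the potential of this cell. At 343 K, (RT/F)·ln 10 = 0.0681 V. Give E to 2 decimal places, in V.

+1.37 V

Since E°(V³⁺/V²⁺) > E°(Al³⁺/Al), V³⁺/V²⁺ serves as the cathode.
The standard potential is −0.27 − (−1.66) = +1.39 V and the balanced reaction transfers n = 3 electrons.
For the overall reaction 3 V³⁺(aq) + Al(s) → 3 V²⁺(aq) + Al³⁺(aq), Q = ([V²⁺(aq)]^3·[Al³⁺(aq)]) / [V³⁺(aq)]^3 = 7.32, giving log Q = 0.865.
Applying E = E° − (RT ln10/nF)·log Q gives +1.39 − (0.0681/3)(0.865) = +1.37 V.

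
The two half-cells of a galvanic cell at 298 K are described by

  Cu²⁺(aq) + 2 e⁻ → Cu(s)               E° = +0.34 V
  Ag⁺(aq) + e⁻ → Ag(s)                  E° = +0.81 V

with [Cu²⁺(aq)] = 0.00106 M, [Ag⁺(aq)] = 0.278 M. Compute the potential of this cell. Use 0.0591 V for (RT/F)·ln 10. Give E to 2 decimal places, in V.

The Ag⁺/Ag couple has the more positive E°, so it is the cathode; Cu²⁺/Cu is the anode.
E°cell = +0.81 − (+0.34) = +0.47 V, with n = 2 electrons transferred.
Balancing gives 2 Ag⁺(aq) + Cu(s) → 2 Ag(s) + Cu²⁺(aq); hence Q = [Cu²⁺(aq)] / [Ag⁺(aq)]^2 = 0.0137 (log Q = −1.863).
By the Nernst equation, E = +0.47 − (0.0591/2)·(−1.863) = +0.53 V.

+0.53 V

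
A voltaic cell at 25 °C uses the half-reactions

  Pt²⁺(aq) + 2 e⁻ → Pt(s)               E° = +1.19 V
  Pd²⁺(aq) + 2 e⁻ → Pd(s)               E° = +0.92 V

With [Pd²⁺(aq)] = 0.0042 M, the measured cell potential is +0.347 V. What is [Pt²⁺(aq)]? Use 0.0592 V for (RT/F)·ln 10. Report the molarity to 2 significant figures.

1.7 M

With Pt²⁺/Pt at the cathode and Pd²⁺/Pd at the anode, E°cell = +1.19 − (+0.92) = +0.27 V (n = 2).
From the Nernst equation, log Q = n(E° − E)/0.0592 = 2·(+0.27 − (+0.347))/0.0592 = −2.601.
For Pt²⁺(aq) + Pd(s) → Pt(s) + Pd²⁺(aq), the reaction quotient is Q = [Pd²⁺(aq)] / [Pt²⁺(aq)].
Isolating [Pt²⁺(aq)] in Q = 10^{−2.601} yields log [Pt²⁺(aq)] = 0.224, i.e. 1.7 M.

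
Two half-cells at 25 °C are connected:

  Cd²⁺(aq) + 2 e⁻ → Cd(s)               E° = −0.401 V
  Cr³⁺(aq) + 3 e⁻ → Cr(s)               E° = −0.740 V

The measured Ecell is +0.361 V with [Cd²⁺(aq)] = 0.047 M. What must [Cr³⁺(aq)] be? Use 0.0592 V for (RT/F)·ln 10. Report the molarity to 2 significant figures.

The Cd²⁺/Cd couple has the larger reduction potential, so it is the cathode: E°cell = −0.401 − (−0.740) = +0.339 V and n = 6.
From the Nernst equation, log Q = n(E° − E)/0.0592 = 6·(+0.339 − (+0.361))/0.0592 = −2.230.
Balancing electrons gives 3 Cd²⁺(aq) + 2 Cr(s) → 3 Cd(s) + 2 Cr³⁺(aq); thus Q = [Cr³⁺(aq)]^2 / [Cd²⁺(aq)]^3.
Substituting the known concentrations and solving, log [Cr³⁺(aq)] = −3.107 and [Cr³⁺(aq)] = 0.00078 M.

0.00078 M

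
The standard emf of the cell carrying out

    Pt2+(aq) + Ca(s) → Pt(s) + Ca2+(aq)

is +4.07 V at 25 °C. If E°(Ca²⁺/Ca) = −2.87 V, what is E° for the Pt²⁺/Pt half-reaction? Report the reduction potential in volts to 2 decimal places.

In the reaction as written the Pt²⁺/Pt couple is reduced (cathode) and Ca²⁺/Ca is oxidized (anode), so E°cell = E°(Pt²⁺/Pt) − E°(Ca²⁺/Ca).
E°(Pt²⁺/Pt) = E°cell + E°(anode) = +4.07 + (−2.87) = +1.20 V.

+1.20 V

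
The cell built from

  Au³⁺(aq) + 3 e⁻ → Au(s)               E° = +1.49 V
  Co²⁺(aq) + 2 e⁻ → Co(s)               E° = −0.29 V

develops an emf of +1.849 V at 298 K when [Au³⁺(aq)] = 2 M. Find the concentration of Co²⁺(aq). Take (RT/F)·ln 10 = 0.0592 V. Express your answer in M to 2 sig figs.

0.0074 M

Au³⁺/Au is the cathode (higher E°); E°cell = +1.49 − (−0.29) = +1.78 V with n = 6.
From the Nernst equation, log Q = n(E° − E)/0.0592 = 6·(+1.78 − (+1.849))/0.0592 = −6.993.
The balanced reaction is 2 Au³⁺(aq) + 3 Co(s) → 2 Au(s) + 3 Co²⁺(aq), so Q = [Co²⁺(aq)]^3 / [Au³⁺(aq)]^2.
Solving for the unknown gives log [Co²⁺(aq)] = −2.130, so [Co²⁺(aq)] ≈ 0.0074 M.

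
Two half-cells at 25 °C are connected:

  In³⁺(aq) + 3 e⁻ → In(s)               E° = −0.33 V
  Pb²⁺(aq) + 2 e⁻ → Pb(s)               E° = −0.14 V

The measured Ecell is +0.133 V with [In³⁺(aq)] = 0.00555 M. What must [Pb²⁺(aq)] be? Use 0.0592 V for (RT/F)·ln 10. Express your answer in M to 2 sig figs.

Pb²⁺/Pb is the cathode (higher E°); E°cell = −0.14 − (−0.33) = +0.19 V with n = 6.
Since E = E° − (0.0592/n)·log Q, log Q = n(E° − E)/0.0592 = 5.777.
Balancing electrons gives 3 Pb²⁺(aq) + 2 In(s) → 3 Pb(s) + 2 In³⁺(aq); thus Q = [In³⁺(aq)]^2 / [Pb²⁺(aq)]^3.
Substituting the known concentrations and solving, log [Pb²⁺(aq)] = −3.429 and [Pb²⁺(aq)] = 0.00037 M.

0.00037 M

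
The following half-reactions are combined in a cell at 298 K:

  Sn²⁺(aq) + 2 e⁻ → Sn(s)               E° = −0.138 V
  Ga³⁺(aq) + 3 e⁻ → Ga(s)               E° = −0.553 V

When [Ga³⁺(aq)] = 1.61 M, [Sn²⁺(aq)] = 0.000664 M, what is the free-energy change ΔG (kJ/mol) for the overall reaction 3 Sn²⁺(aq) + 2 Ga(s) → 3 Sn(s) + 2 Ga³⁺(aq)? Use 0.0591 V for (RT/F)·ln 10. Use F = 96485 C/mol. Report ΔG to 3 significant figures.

−184 kJ/mol

With Sn²⁺/Sn reduced at the cathode, E°cell = −0.138 − (−0.553) = +0.415 V and n = 6.
The reaction quotient is [Ga³⁺(aq)]^2 / [Sn²⁺(aq)]^3 = 8.85×10^9; by Nernst, E = +0.415 − (0.0591/6)(9.947) = +0.3170 V.
Finally ΔG = −nFE = −(6)(96485 C/mol)(+0.3170 V) = −184 kJ/mol.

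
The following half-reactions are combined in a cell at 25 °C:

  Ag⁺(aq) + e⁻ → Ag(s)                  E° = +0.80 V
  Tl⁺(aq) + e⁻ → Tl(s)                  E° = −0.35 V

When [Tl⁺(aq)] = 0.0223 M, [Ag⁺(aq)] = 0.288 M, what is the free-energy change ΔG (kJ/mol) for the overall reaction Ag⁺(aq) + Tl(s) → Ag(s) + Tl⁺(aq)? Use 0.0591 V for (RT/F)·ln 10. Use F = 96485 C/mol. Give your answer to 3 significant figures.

−117 kJ/mol

The standard cell potential is +0.80 − (−0.35) = +1.15 V, with n = 1 electron in the balanced equation.
Here Q = [Tl⁺(aq)] / [Ag⁺(aq)] = 0.0774 (log Q = −1.111), giving E = +1.15 − (0.0591/1)·(−1.111) = +1.2157 V.
Then ΔG = −nFE = −1 × 96485 × +1.2157 J/mol = −117 kJ/mol.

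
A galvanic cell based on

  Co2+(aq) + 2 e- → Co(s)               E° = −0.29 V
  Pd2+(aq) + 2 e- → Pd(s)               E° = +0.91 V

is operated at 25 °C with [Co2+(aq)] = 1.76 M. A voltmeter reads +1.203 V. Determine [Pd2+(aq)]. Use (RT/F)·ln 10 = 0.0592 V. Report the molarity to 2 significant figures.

2.2 M

With Pd²⁺/Pd at the cathode and Co²⁺/Co at the anode, E°cell = +0.91 − (−0.29) = +1.20 V (n = 2).
Since E = E° − (0.0592/n)·log Q, log Q = n(E° − E)/0.0592 = −0.101.
For Pd2+(aq) + Co(s) → Pd(s) + Co2+(aq), the reaction quotient is Q = [Co2+(aq)] / [Pd2+(aq)].
Solving for the unknown gives log [Pd2+(aq)] = 0.347, so [Pd2+(aq)] ≈ 2.2 M.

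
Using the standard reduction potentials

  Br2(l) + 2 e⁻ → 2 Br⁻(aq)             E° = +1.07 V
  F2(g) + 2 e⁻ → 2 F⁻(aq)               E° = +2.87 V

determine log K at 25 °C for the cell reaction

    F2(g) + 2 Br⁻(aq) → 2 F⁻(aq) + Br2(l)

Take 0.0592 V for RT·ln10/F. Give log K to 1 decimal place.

The F₂/F⁻ couple is reduced (cathode); E°cell = +2.87 − (+1.07) = +1.80 V with n = 2.
At equilibrium E = 0, so log K = nE°cell / 0.0592 = (2)(+1.80) / 0.0592 = 60.8.

log K = 60.8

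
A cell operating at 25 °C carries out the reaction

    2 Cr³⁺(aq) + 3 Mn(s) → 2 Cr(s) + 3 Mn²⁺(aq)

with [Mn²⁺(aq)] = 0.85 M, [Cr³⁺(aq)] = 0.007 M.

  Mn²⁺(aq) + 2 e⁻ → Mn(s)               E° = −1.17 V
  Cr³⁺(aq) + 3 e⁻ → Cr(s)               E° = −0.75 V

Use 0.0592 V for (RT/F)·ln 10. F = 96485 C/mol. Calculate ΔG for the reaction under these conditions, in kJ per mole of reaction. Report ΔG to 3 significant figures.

−220 kJ/mol

The standard cell potential is −0.75 − (−1.17) = +0.42 V, with n = 6 electrons in the balanced equation.
The reaction quotient is [Mn²⁺(aq)]^3 / [Cr³⁺(aq)]^2 = 1.25×10^4; by Nernst, E = +0.42 − (0.0592/6)(4.098) = +0.3796 V.
Then ΔG = −nFE = −6 × 96485 × +0.3796 J/mol = −220 kJ/mol.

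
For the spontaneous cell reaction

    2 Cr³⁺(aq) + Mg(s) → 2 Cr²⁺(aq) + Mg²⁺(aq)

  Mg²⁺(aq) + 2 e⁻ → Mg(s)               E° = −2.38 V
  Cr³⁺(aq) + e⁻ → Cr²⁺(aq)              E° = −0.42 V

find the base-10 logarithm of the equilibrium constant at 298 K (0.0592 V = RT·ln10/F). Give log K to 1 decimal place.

The Cr³⁺/Cr²⁺ couple is reduced (cathode); E°cell = −0.42 − (−2.38) = +1.96 V with n = 2.
At equilibrium E = 0, so log K = nE°cell / 0.0592 = (2)(+1.96) / 0.0592 = 66.2.

log K = 66.2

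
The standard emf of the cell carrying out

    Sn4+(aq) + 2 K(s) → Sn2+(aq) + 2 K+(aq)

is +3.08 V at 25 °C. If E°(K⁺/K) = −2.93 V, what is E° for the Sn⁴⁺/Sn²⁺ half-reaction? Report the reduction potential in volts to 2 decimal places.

In the reaction as written the Sn⁴⁺/Sn²⁺ couple is reduced (cathode) and K⁺/K is oxidized (anode), so E°cell = E°(Sn⁴⁺/Sn²⁺) − E°(K⁺/K).
E°(Sn⁴⁺/Sn²⁺) = E°cell + E°(anode) = +3.08 + (−2.93) = +0.15 V.

+0.15 V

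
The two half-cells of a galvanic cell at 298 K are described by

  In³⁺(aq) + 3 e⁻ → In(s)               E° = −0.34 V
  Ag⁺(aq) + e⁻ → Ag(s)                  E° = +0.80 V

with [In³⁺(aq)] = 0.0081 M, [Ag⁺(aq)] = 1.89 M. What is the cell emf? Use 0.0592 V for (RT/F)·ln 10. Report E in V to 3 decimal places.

Since E°(Ag⁺/Ag) > E°(In³⁺/In), Ag⁺/Ag serves as the cathode.
E°cell = E°cat − E°an = +0.80 − (−0.34) = +1.14 V; n = 3.
For the overall reaction 3 Ag⁺(aq) + In(s) → 3 Ag(s) + In³⁺(aq), Q = [In³⁺(aq)] / [Ag⁺(aq)]^3 = 0.0012, giving log Q = −2.921.
Applying E = E° − (RT ln10/nF)·log Q gives +1.14 − (0.0592/3)(−2.921) = +1.198 V.

+1.198 V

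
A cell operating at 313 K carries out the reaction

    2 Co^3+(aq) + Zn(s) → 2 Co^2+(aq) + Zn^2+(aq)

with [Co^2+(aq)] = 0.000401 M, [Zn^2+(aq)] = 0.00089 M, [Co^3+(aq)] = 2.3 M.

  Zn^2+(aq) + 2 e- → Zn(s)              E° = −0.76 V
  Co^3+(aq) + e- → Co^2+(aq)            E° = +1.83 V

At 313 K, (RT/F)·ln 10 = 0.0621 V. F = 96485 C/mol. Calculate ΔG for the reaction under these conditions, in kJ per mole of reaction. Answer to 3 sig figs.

E°cell = +1.83 − (−0.76) = +2.59 V; the balanced reaction transfers n = 2 electrons.
The reaction quotient is ([Co^2+(aq)]^2·[Zn^2+(aq)]) / [Co^3+(aq)]^2 = 2.71×10^−11; by Nernst, E = +2.59 − (0.0621/2)(−10.568) = +2.9181 V.
Then ΔG = −nFE = −2 × 96485 × +2.9181 J/mol = −563 kJ/mol.

−563 kJ/mol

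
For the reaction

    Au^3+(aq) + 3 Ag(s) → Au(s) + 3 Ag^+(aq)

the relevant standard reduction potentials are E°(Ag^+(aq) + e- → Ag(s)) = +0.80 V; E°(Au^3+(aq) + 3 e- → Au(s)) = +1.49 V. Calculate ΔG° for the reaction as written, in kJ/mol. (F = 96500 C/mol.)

In the reaction as written Au^3+(aq) is reduced, so the Au³⁺/Au couple is the cathode and Ag⁺/Ag is the anode.
E°cell = +1.49 − (+0.80) = +0.69 V; balancing electrons gives n = 3.
ΔG° = −nFE°cell = −(3)(96500)(+0.69) J/mol = −200 kJ/mol.

−200 kJ/mol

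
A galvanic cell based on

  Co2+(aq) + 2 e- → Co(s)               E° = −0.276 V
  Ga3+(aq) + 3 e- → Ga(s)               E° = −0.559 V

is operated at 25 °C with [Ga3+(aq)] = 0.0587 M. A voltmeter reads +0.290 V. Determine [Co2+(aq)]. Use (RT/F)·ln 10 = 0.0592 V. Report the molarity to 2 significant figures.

Co²⁺/Co is the cathode (higher E°); E°cell = −0.276 − (−0.559) = +0.283 V with n = 6.
Rearranging E = E° − (0.0592/n)·log Q gives log Q = 6(+0.283 − (+0.290))/0.0592 = −0.709.
For 3 Co2+(aq) + 2 Ga(s) → 3 Co(s) + 2 Ga3+(aq), the reaction quotient is Q = [Ga3+(aq)]^2 / [Co2+(aq)]^3.
Solving for the unknown gives log [Co2+(aq)] = −0.585, so [Co2+(aq)] ≈ 0.26 M.

0.26 M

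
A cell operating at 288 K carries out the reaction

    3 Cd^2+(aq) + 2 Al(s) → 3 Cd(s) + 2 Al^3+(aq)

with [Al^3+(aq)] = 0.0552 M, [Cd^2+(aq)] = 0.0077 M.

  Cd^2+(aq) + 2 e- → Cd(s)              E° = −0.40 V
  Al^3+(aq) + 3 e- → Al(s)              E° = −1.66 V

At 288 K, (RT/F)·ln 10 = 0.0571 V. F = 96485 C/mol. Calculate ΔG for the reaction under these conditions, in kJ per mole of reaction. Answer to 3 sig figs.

−708 kJ/mol

E°cell = −0.40 − (−1.66) = +1.26 V; the balanced reaction transfers n = 6 electrons.
Q = [Al^3+(aq)]^2 / [Cd^2+(aq)]^3 = 6.67×10^3, so log Q = 3.824 and E = +1.26 − (0.0571/6)(3.824) = +1.2236 V.
ΔG = −nFE = −(6)(96485)(+1.2236) J/mol = −708 kJ/mol.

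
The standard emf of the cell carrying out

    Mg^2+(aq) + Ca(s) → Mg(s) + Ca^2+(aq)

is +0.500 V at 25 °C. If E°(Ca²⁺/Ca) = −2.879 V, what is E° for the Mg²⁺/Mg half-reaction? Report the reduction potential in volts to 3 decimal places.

−2.379 V

In the reaction as written the Mg²⁺/Mg couple is reduced (cathode) and Ca²⁺/Ca is oxidized (anode), so E°cell = E°(Mg²⁺/Mg) − E°(Ca²⁺/Ca).
E°(Mg²⁺/Mg) = E°cell + E°(anode) = +0.500 + (−2.879) = −2.379 V.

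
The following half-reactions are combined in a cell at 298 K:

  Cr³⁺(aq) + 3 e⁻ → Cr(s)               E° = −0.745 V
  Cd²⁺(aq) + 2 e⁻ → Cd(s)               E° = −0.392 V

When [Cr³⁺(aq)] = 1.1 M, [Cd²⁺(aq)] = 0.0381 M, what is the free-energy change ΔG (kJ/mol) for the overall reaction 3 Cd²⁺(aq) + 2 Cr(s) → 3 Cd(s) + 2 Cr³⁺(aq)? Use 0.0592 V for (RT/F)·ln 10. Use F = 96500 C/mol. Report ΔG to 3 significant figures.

−180 kJ/mol

With Cd²⁺/Cd reduced at the cathode, E°cell = −0.392 − (−0.745) = +0.353 V and n = 6.
The reaction quotient is [Cr³⁺(aq)]^2 / [Cd²⁺(aq)]^3 = 2.19×10^4; by Nernst, E = +0.353 − (0.0592/6)(4.340) = +0.3102 V.
ΔG = −nFE = −(6)(96500)(+0.3102) J/mol = −180 kJ/mol.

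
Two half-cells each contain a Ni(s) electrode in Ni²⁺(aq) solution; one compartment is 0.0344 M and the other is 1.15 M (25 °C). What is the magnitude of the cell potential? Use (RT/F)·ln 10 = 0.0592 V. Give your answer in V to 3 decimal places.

For a concentration cell E°cell = 0, since both electrodes use the same couple.
The compartment with the higher Ni²⁺(aq) concentration (1.15 M) acts as the cathode; ions are reduced there and produced at the dilute (0.0344 M) anode.
With n = 2, Ecell = −(0.0592/2)·log([dilute]/[conc]) = −(0.0592/2)·log(0.0344/1.15) = +0.045 V.

0.045 V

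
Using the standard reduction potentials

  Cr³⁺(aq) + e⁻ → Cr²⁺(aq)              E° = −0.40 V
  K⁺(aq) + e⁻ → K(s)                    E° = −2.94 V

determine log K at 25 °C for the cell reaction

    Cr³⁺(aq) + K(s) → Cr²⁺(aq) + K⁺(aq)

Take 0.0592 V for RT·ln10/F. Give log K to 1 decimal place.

log K = 42.9

The Cr³⁺/Cr²⁺ couple is reduced (cathode); E°cell = −0.40 − (−2.94) = +2.54 V with n = 1.
At equilibrium E = 0, so log K = nE°cell / 0.0592 = (1)(+2.54) / 0.0592 = 42.9.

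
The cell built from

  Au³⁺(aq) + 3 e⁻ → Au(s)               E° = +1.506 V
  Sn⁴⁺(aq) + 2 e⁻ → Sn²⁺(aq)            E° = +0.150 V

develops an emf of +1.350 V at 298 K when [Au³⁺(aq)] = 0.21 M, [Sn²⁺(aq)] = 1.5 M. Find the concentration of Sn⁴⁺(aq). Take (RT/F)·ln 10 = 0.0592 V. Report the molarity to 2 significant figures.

0.85 M

Au³⁺/Au is the cathode (higher E°); E°cell = +1.506 − (+0.150) = +1.356 V with n = 6.
Since E = E° − (0.0592/n)·log Q, log Q = n(E° − E)/0.0592 = 0.608.
Balancing electrons gives 2 Au³⁺(aq) + 3 Sn²⁺(aq) → 2 Au(s) + 3 Sn⁴⁺(aq); thus Q = [Sn⁴⁺(aq)]^3 / ([Au³⁺(aq)]^2·[Sn²⁺(aq)]^3).
Solving for the unknown gives log [Sn⁴⁺(aq)] = −0.073, so [Sn⁴⁺(aq)] ≈ 0.85 M.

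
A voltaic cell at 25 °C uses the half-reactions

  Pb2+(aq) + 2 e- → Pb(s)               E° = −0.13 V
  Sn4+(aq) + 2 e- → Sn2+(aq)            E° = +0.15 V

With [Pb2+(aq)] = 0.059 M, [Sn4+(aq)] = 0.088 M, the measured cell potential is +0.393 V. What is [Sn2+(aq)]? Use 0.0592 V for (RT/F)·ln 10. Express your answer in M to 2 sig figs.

With Sn⁴⁺/Sn²⁺ at the cathode and Pb²⁺/Pb at the anode, E°cell = +0.15 − (−0.13) = +0.28 V (n = 2).
Since E = E° − (0.0592/n)·log Q, log Q = n(E° − E)/0.0592 = −3.818.
The balanced reaction is Sn4+(aq) + Pb(s) → Sn2+(aq) + Pb2+(aq), so Q = ([Sn2+(aq)]·[Pb2+(aq)]) / [Sn4+(aq)].
Solving for the unknown gives log [Sn2+(aq)] = −3.644, so [Sn2+(aq)] ≈ 0.00023 M.

0.00023 M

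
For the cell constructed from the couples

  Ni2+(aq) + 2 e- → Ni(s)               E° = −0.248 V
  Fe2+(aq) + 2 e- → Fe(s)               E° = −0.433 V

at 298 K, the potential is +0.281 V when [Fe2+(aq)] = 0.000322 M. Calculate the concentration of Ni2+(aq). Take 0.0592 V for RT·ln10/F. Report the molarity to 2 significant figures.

Ni²⁺/Ni is the cathode (higher E°); E°cell = −0.248 − (−0.433) = +0.185 V with n = 2.
Rearranging E = E° − (0.0592/n)·log Q gives log Q = 2(+0.185 − (+0.281))/0.0592 = −3.243.
Balancing electrons gives Ni2+(aq) + Fe(s) → Ni(s) + Fe2+(aq); thus Q = [Fe2+(aq)] / [Ni2+(aq)].
Solving for the unknown gives log [Ni2+(aq)] = −0.249, so [Ni2+(aq)] ≈ 0.56 M.

0.56 M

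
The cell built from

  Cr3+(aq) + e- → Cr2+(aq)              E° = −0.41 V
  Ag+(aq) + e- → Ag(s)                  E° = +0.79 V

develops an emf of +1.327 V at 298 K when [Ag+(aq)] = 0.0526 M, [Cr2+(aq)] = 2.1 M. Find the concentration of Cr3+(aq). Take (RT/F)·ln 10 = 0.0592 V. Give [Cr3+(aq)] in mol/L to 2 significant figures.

0.00079 M

The Ag⁺/Ag couple has the larger reduction potential, so it is the cathode: E°cell = +0.79 − (−0.41) = +1.20 V and n = 1.
Rearranging E = E° − (0.0592/n)·log Q gives log Q = 1(+1.20 − (+1.327))/0.0592 = −2.145.
Balancing electrons gives Ag+(aq) + Cr2+(aq) → Ag(s) + Cr3+(aq); thus Q = [Cr3+(aq)] / ([Ag+(aq)]·[Cr2+(aq)]).
Solving for the unknown gives log [Cr3+(aq)] = −3.102, so [Cr3+(aq)] ≈ 0.00079 M.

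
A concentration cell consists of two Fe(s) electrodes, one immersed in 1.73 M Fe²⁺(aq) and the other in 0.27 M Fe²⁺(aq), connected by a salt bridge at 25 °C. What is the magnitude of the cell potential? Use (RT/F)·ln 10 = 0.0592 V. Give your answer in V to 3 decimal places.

0.024 V

For a concentration cell E°cell = 0, since both electrodes use the same couple.
The compartment with the higher Fe²⁺(aq) concentration (1.73 M) acts as the cathode; ions are reduced there and produced at the dilute (0.27 M) anode.
With n = 2, Ecell = −(0.0592/2)·log([dilute]/[conc]) = −(0.0592/2)·log(0.27/1.73) = +0.024 V.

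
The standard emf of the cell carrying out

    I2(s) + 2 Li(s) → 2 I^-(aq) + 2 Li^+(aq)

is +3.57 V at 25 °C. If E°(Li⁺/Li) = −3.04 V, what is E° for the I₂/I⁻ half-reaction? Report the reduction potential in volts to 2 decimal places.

In the reaction as written the I₂/I⁻ couple is reduced (cathode) and Li⁺/Li is oxidized (anode), so E°cell = E°(I₂/I⁻) − E°(Li⁺/Li).
E°(I₂/I⁻) = E°cell + E°(anode) = +3.57 + (−3.04) = +0.53 V.

+0.53 V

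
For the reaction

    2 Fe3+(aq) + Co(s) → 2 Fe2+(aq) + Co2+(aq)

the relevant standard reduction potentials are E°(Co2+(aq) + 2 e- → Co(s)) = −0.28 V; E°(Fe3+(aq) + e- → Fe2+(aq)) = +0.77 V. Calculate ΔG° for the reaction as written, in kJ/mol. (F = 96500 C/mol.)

In the reaction as written Fe3+(aq) is reduced, so the Fe³⁺/Fe²⁺ couple is the cathode and Co²⁺/Co is the anode.
E°cell = +0.77 − (−0.28) = +1.05 V; balancing electrons gives n = 2.
ΔG° = −nFE°cell = −(2)(96500)(+1.05) J/mol = −203 kJ/mol.

−203 kJ/mol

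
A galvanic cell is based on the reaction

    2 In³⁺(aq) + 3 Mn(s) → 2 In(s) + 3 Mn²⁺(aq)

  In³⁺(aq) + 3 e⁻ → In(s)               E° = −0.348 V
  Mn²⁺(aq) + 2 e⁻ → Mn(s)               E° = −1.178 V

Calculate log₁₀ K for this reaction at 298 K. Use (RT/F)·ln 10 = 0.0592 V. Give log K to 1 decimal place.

log K = 84.1

The In³⁺/In couple is reduced (cathode); E°cell = −0.348 − (−1.178) = +0.830 V with n = 6.
At equilibrium E = 0, so log K = nE°cell / 0.0592 = (6)(+0.830) / 0.0592 = 84.1.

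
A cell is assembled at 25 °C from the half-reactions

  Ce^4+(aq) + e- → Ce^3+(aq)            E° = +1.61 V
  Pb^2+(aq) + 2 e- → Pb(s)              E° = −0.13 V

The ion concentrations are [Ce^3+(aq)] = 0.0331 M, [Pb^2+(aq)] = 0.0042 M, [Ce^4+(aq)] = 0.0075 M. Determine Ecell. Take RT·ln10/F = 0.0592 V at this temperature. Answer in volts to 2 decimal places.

Ce⁴⁺/Ce³⁺ is reduced (cathode, E° = +1.61 V) and Pb²⁺/Pb is oxidized (anode).
The standard potential is +1.61 − (−0.13) = +1.74 V and the balanced reaction transfers n = 2 electrons.
For the overall reaction 2 Ce^4+(aq) + Pb(s) → 2 Ce^3+(aq) + Pb^2+(aq), Q = ([Ce^3+(aq)]^2·[Pb^2+(aq)]) / [Ce^4+(aq)]^2 = 0.0818, giving log Q = −1.087.
Applying E = E° − (RT ln10/nF)·log Q gives +1.74 − (0.0592/2)(−1.087) = +1.77 V.

+1.77 V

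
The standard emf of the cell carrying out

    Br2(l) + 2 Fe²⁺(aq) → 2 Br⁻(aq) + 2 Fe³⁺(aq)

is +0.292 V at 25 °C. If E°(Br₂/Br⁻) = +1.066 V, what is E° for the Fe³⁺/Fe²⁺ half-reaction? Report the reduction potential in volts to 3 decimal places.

+0.774 V

In the reaction as written the Br₂/Br⁻ couple is reduced (cathode) and Fe³⁺/Fe²⁺ is oxidized (anode), so E°cell = E°(Br₂/Br⁻) − E°(Fe³⁺/Fe²⁺).
E°(Fe³⁺/Fe²⁺) = E°(cathode) − E°cell = +1.066 − (+0.292) = +0.774 V.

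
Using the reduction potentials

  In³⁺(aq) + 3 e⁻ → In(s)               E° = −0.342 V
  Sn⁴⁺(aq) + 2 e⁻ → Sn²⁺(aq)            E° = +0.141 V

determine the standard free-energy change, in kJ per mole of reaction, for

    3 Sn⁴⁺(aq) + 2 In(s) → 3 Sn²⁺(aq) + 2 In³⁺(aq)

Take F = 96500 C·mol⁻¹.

In the reaction as written Sn⁴⁺(aq) is reduced, so the Sn⁴⁺/Sn²⁺ couple is the cathode and In³⁺/In is the anode.
E°cell = +0.141 − (−0.342) = +0.483 V; balancing electrons gives n = 6.
ΔG° = −nFE°cell = −(6)(96500)(+0.483) J/mol = −280 kJ/mol.

−280 kJ/mol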